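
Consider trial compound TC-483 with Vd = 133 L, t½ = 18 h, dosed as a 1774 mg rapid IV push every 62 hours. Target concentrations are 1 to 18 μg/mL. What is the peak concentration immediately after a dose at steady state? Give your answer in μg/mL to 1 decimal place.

14.7 μg/mL

Over one 62-h interval, 62/18 ≈ 3.4444 half-lives elapse, leaving f ≈ 0.0919 of each dose.
At steady state, accumulation factor R = 1/(1 − e^(−kτ)) ≈ 1.1012.
Single-dose peak C₀ = D/Vd = 1774/133 ≈ 13.338 μg/mL.
Cmax,ss = C₀/(1 − f) ≈ 13.338/0.9081 ≈ 14.688 μg/mL.
Peak 14.7 μg/mL vs MTC 18 μg/mL: below toxic threshold.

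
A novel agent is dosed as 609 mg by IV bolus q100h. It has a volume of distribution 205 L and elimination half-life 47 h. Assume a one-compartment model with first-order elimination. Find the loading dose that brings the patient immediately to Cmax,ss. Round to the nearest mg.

790 mg

f = (1/2)^(100/47) ≈ 0.228829; accumulation ratio R = 1/(1−f) ≈ 1.29673.
Loading dose to hit Cmax,ss on first dose: D_load = D_maint·R ≈ 609 × 1.29673 ≈ 789.71 mg.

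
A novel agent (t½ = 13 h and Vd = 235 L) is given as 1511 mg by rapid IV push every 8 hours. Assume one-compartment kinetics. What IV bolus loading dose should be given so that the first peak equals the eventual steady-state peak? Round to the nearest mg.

f = (1/2)^(8/13) ≈ 0.652756; accumulation ratio R = 1/(1−f) ≈ 2.87982.
Loading dose to hit Cmax,ss on first dose: D_load = D_maint·R ≈ 1511 × 2.87982 ≈ 4351.41 mg.

4351 mg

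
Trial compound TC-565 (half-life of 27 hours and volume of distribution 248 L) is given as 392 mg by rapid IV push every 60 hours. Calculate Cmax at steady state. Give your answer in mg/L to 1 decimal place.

Over one 60-h interval, 60/27 ≈ 2.2222 half-lives elapse, leaving f ≈ 0.2143 of each dose.
At steady state, accumulation factor R = 1/(1 − e^(−kτ)) ≈ 1.2728.
Each bolus raises the concentration by D/Vd = 392/248 ≈ 1.581 mg/L.
Steady-state peak Cmax,ss = C₀·R ≈ 1.581 × 1.2728 ≈ 2.012 mg/L.

2.0 mg/L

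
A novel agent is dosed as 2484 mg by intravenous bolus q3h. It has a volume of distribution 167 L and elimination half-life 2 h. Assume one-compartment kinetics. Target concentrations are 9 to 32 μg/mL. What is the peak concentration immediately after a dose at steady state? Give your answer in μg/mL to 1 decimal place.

k = ln2/t½ = ln2/2 ≈ 0.346574 h⁻¹; fraction remaining f = e^(−kτ) = e^(−0.346574×3) ≈ 0.3536.
At steady state, accumulation factor R = 1/(1 − e^(−kτ)) ≈ 1.5470.
Each bolus raises the concentration by D/Vd = 2484/167 ≈ 14.874 μg/mL.
Steady-state peak Cmax,ss = C₀·R ≈ 14.874 × 1.5470 ≈ 23.010 μg/mL.
Peak 23.0 μg/mL vs MTC 32 μg/mL: below toxic threshold.

23.0 μg/mL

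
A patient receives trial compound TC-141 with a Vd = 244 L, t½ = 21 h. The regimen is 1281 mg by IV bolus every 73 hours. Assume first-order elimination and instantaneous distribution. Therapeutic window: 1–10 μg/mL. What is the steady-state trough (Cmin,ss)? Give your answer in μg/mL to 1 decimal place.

0.5 μg/mL

τ/t½ = 73/21 ≈ 3.4762, so fraction remaining f = (1/2)^(73/21) ≈ 0.0899.
Accumulation ratio R = 1/(1 − f) ≈ 1/0.9101 ≈ 1.0988.
Each bolus raises the concentration by D/Vd = 1281/244 ≈ 5.250 μg/mL.
Steady-state peak Cmax,ss = C₀·R ≈ 5.250 × 1.0988 ≈ 5.769 μg/mL.
One interval later, Cmin,ss = Cmax,ss·e^(−kτ) ≈ 5.769 × 0.0899 ≈ 0.519 μg/mL.
Trough 0.5 μg/mL vs MEC 1 μg/mL: subtherapeutic.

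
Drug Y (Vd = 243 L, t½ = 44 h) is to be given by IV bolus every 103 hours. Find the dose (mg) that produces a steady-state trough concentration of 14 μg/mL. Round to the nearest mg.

τ/t½ = 103/44 ≈ 2.3409, so f = (1/2)^(103/44) ≈ 0.197386.
Cmin,ss = (D/Vd)·f/(1−f), so D = Cmin,ss·Vd·(1−f)/f.
D = 14 × 243 × (1−f)/f ≈ 14 × 243 × 4.06622 ≈ 13833.28 mg.

13833 mg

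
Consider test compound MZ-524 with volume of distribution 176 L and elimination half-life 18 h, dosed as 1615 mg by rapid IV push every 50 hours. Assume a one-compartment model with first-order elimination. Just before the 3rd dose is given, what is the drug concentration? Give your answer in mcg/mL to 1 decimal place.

1.5 mcg/mL

f = (1/2)^(τ/t½) = (1/2)^(50/18) ≈ 0.1458.
C₀ = D/Vd = 1615/176 ≈ 9.176 mcg/mL.
Before the 3rd dose, 2 doses have been given. Superposition: Cmin = C₀·(f + f²).
≈ 9.176 × (0.1458 + 0.0213) ≈ 9.176 × 0.1671 ≈ 1.533 mcg/mL.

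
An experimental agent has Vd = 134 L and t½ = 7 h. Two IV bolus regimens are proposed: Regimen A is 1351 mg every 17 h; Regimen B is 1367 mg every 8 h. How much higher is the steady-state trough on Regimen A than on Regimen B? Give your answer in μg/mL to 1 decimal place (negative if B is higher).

Regimen A: f = (1/2)^(17/7) ≈ 0.1857; Cmin,ss = (1351/134)·f/(1−f) ≈ 2.299 μg/mL.
Regimen B: f = (1/2)^(8/7) ≈ 0.4529; Cmin,ss = (1367/134)·f/(1−f) ≈ 8.445 μg/mL.
Difference ≈ 2.299 − 8.445 ≈ -6.146 μg/mL.

-6.1 μg/mL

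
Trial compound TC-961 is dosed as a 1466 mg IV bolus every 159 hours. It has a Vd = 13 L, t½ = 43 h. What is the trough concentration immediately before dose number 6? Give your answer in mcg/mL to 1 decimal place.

f = (1/2)^(τ/t½) = (1/2)^(159/43) ≈ 0.0771.
C₀ = D/Vd = 1466/13 ≈ 112.769 mcg/mL.
Before the 6th dose, 5 doses have been given. Superposition: Cmin = C₀·(f + f² + … + f^5).
≈ 112.769 × (0.0771 + 0.0059 + 0.0005 + 0.0000 + 0.0000) ≈ 112.769 × 0.0835 ≈ 9.416 mcg/mL.

9.4 mcg/mL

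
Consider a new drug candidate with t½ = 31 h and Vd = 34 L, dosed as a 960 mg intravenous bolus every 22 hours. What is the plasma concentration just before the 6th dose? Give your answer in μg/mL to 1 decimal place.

40.6 μg/mL

f = (1/2)^(τ/t½) = (1/2)^(22/31) ≈ 0.6115.
C₀ = D/Vd = 960/34 ≈ 28.235 μg/mL.
Before the 6th dose, 5 doses have been given. Superposition: Cmin = C₀·(f + f² + … + f^5).
≈ 28.235 × (0.6115 + 0.3739 + 0.2287 + 0.1398 + 0.0855) ≈ 28.235 × 1.4394 ≈ 40.641 μg/mL.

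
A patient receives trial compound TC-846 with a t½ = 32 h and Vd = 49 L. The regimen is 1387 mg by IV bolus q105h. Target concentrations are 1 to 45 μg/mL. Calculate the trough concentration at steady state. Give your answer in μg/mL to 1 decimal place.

3.2 μg/mL

k = ln2/t½ = ln2/32 ≈ 0.021661 h⁻¹; fraction remaining f = e^(−kτ) = e^(−0.021661×105) ≈ 0.1029.
Single-dose peak C₀ = D/Vd = 1387/49 ≈ 28.306 μg/mL.
Steady-state trough Cmin,ss = C₀·f/(1−f) ≈ 28.306 × 0.1029/0.8971 ≈ 3.247 μg/mL.
Trough 3.2 μg/mL vs MEC 1 μg/mL: adequate.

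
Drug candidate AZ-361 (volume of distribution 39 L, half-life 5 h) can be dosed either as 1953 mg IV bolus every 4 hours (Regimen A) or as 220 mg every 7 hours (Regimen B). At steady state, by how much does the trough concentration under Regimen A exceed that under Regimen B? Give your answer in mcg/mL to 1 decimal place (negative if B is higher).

64.1 mcg/mL

Regimen A: f = (1/2)^(4/5) ≈ 0.5743; Cmin,ss = (1953/39)·f/(1−f) ≈ 67.557 mcg/mL.
Regimen B: f = (1/2)^(7/5) ≈ 0.3789; Cmin,ss = (220/39)·f/(1−f) ≈ 3.441 mcg/mL.
Difference ≈ 67.557 − 3.441 ≈ 64.116 mcg/mL.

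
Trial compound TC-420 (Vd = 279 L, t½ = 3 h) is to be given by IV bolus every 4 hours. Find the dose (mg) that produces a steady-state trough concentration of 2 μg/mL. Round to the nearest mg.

848 mg

τ/t½ = 4/3 ≈ 1.3333, so f = (1/2)^(4/3) ≈ 0.396850.
Cmin,ss = (D/Vd)·f/(1−f), so D = Cmin,ss·Vd·(1−f)/f.
D = 2 × 279 × (1−f)/f ≈ 2 × 279 × 1.51984 ≈ 848.07 mg.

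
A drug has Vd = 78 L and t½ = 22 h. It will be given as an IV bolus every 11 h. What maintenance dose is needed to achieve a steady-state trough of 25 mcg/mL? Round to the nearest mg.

τ/t½ = 11/22 ≈ 0.5, so f = (1/2)^(11/22) ≈ 0.707107.
Cmin,ss = (D/Vd)·f/(1−f), so D = Cmin,ss·Vd·(1−f)/f.
D = 25 × 78 × (1−f)/f ≈ 25 × 78 × 0.41421 ≈ 807.71 mg.

808 mg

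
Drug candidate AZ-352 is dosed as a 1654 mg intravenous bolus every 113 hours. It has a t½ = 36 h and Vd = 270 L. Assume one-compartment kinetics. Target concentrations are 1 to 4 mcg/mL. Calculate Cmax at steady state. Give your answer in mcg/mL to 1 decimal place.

τ/t½ = 113/36 ≈ 3.1389, so fraction remaining f = (1/2)^(113/36) ≈ 0.1135.
Accumulation ratio R = 1/(1 − f) ≈ 1/0.8865 ≈ 1.1280.
Each bolus raises the concentration by D/Vd = 1654/270 ≈ 6.126 mcg/mL.
Steady-state peak Cmax,ss = C₀·R ≈ 6.126 × 1.1280 ≈ 6.910 mcg/mL.
Peak 6.9 mcg/mL vs MTC 4 mcg/mL: exceeds toxic threshold.

6.9 mcg/mL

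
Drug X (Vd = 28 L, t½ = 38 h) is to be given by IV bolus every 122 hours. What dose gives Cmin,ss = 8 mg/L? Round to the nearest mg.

τ/t½ = 122/38 ≈ 3.2105, so f = (1/2)^(122/38) ≈ 0.108028.
Cmin,ss = (D/Vd)·f/(1−f), so D = Cmin,ss·Vd·(1−f)/f.
D = 8 × 28 × (1−f)/f ≈ 8 × 28 × 8.25686 ≈ 1849.54 mg.

1850 mg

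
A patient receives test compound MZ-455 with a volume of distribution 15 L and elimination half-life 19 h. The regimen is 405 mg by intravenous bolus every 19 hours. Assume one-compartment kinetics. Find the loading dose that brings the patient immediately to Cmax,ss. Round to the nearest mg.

f = (1/2)^(19/19) ≈ 0.500000; accumulation ratio R = 1/(1−f) ≈ 2.00000.
Loading dose to hit Cmax,ss on first dose: D_load = D_maint·R ≈ 405 × 2.00000 ≈ 810.00 mg.

810 mg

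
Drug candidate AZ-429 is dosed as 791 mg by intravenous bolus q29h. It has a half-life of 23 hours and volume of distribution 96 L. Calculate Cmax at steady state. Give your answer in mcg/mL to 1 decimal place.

14.1 mcg/mL

k = ln2/t½ = ln2/23 ≈ 0.030137 h⁻¹; fraction remaining f = e^(−kτ) = e^(−0.030137×29) ≈ 0.4173.
Accumulation ratio R = 1/(1 − f) ≈ 1/0.5827 ≈ 1.7161.
Single-dose peak C₀ = D/Vd = 791/96 ≈ 8.240 mcg/mL.
Steady-state peak Cmax,ss = C₀·R ≈ 8.240 × 1.7161 ≈ 14.141 mcg/mL.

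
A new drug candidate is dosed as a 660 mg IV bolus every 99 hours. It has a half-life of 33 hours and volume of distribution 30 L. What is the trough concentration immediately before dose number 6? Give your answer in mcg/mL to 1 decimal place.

f = (1/2)^(τ/t½) = (1/2)^(99/33) ≈ 0.1250.
C₀ = D/Vd = 660/30 ≈ 22.000 mcg/mL.
Before the 6th dose, 5 doses have been given. Superposition: Cmin = C₀·(f + f² + … + f^5).
≈ 22.000 × (0.1250 + 0.0156 + 0.0020 + 0.0002 + 0.0000) ≈ 22.000 × 0.1428 ≈ 3.142 mcg/mL.

3.1 mcg/mL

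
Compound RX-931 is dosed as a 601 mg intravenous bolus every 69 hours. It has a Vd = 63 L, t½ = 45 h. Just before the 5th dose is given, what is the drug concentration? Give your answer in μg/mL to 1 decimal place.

f = (1/2)^(τ/t½) = (1/2)^(69/45) ≈ 0.3455.
C₀ = D/Vd = 601/63 ≈ 9.540 μg/mL.
Before the 5th dose, 4 doses have been given. Superposition: Cmin = C₀·(f + f² + … + f^4).
≈ 9.540 × (0.3455 + 0.1194 + 0.0412 + 0.0142) ≈ 9.540 × 0.5203 ≈ 4.964 μg/mL.

5.0 μg/mL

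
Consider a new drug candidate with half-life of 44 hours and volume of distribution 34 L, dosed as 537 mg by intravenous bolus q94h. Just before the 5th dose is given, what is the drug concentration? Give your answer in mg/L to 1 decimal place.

4.6 mg/L

f = (1/2)^(τ/t½) = (1/2)^(94/44) ≈ 0.2275.
C₀ = D/Vd = 537/34 ≈ 15.794 mg/L.
Before the 5th dose, 4 doses have been given. Superposition: Cmin = C₀·(f + f² + … + f^4).
≈ 15.794 × (0.2275 + 0.0518 + 0.0118 + 0.0027) ≈ 15.794 × 0.2938 ≈ 4.640 mg/L.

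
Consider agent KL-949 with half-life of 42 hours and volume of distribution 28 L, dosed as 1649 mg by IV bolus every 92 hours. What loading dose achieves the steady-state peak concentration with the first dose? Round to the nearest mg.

f = (1/2)^(92/42) ≈ 0.219079; accumulation ratio R = 1/(1−f) ≈ 1.28054.
Loading dose to hit Cmax,ss on first dose: D_load = D_maint·R ≈ 1649 × 1.28054 ≈ 2111.61 mg.

2112 mg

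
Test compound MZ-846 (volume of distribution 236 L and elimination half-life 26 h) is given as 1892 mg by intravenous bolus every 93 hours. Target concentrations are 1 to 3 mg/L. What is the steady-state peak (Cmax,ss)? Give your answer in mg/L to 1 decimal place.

8.8 mg/L

k = ln2/t½ = ln2/26 ≈ 0.026660 h⁻¹; fraction remaining f = e^(−kτ) = e^(−0.026660×93) ≈ 0.0838.
Accumulation ratio R = 1/(1 − f) ≈ 1/0.9162 ≈ 1.0915.
Each bolus raises the concentration by D/Vd = 1892/236 ≈ 8.017 mg/L.
Steady-state peak Cmax,ss = C₀·R ≈ 8.017 × 1.0915 ≈ 8.751 mg/L.
Peak 8.8 mg/L vs MTC 3 mg/L: exceeds toxic threshold.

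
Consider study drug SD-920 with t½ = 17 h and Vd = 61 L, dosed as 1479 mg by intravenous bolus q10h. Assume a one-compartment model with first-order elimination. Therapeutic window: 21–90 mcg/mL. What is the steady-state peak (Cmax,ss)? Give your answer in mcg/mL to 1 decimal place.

Over one 10-h interval, 10/17 ≈ 0.58824 half-lives elapse, leaving f ≈ 0.6652 of each dose.
Accumulation ratio R = 1/(1 − f) ≈ 1/0.3348 ≈ 2.9869.
Each bolus raises the concentration by D/Vd = 1479/61 ≈ 24.246 mcg/mL.
Steady-state peak Cmax,ss = C₀·R ≈ 24.246 × 2.9869 ≈ 72.420 mcg/mL.
Peak 72.4 mcg/mL vs MTC 90 mcg/mL: below toxic threshold.

72.4 mcg/mL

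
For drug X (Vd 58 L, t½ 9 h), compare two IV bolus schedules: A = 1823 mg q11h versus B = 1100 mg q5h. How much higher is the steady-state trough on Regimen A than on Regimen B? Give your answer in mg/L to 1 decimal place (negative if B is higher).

Regimen A: f = (1/2)^(11/9) ≈ 0.4286; Cmin,ss = (1823/58)·f/(1−f) ≈ 23.576 mg/L.
Regimen B: f = (1/2)^(5/9) ≈ 0.6804; Cmin,ss = (1100/58)·f/(1−f) ≈ 40.376 mg/L.
Difference ≈ 23.576 − 40.376 ≈ -16.800 mg/L.

-16.8 mg/L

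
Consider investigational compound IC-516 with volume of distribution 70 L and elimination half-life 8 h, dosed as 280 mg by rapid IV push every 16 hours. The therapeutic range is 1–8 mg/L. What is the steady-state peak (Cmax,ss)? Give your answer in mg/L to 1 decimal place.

τ = 16 h = 2 half-lives, so f = (1/2)^2 = 0.25.
At steady state, R = 1/(1 − 0.25) = 4/3.
Single-dose peak C₀ = D/Vd = 280/70 = 4 mg/L.
Steady-state peak Cmax,ss = C₀·R = 4 × 4/3 ≈ 5.333 mg/L.
Peak 5.3 mg/L vs MTC 8 mg/L: below toxic threshold.

5.3 mg/L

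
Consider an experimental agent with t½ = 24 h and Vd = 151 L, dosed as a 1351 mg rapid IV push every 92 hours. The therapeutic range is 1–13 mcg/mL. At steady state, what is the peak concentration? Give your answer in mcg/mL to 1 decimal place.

τ/t½ = 92/24 ≈ 3.8333, so fraction remaining f = (1/2)^(92/24) ≈ 0.0702.
At steady state, accumulation factor R = 1/(1 − e^(−kτ)) ≈ 1.0755.
Single-dose peak C₀ = D/Vd = 1351/151 ≈ 8.947 mcg/mL.
Steady-state peak Cmax,ss = C₀·R ≈ 8.947 × 1.0755 ≈ 9.622 mcg/mL.
Peak 9.6 mcg/mL vs MTC 13 mcg/mL: below toxic threshold.

9.6 mcg/mL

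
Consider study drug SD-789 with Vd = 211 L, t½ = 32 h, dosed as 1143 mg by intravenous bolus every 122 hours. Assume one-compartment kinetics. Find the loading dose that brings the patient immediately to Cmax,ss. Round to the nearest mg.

1231 mg

f = (1/2)^(122/32) ≈ 0.071174; accumulation ratio R = 1/(1−f) ≈ 1.07663.
Loading dose to hit Cmax,ss on first dose: D_load = D_maint·R ≈ 1143 × 1.07663 ≈ 1230.59 mg.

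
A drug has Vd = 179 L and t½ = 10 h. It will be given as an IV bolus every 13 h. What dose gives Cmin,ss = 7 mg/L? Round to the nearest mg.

1832 mg

τ/t½ = 13/10 ≈ 1.3, so f = (1/2)^(13/10) ≈ 0.406126.
Cmin,ss = (D/Vd)·f/(1−f), so D = Cmin,ss·Vd·(1−f)/f.
D = 7 × 179 × (1−f)/f ≈ 7 × 179 × 1.46229 ≈ 1832.25 mg.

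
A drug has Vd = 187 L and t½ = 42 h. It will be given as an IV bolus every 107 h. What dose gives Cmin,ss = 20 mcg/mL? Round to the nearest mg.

τ/t½ = 107/42 ≈ 2.5476, so f = (1/2)^(107/42) ≈ 0.171037.
Cmin,ss = (D/Vd)·f/(1−f), so D = Cmin,ss·Vd·(1−f)/f.
D = 20 × 187 × (1−f)/f ≈ 20 × 187 × 4.84669 ≈ 18126.62 mg.

18127 mg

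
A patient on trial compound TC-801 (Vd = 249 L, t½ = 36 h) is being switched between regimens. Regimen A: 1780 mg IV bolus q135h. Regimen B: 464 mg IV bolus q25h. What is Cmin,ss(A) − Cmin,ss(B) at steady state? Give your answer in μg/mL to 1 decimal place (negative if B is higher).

-2.4 μg/mL

Regimen A: f = (1/2)^(135/36) ≈ 0.0743; Cmin,ss = (1780/249)·f/(1−f) ≈ 0.574 μg/mL.
Regimen B: f = (1/2)^(25/36) ≈ 0.6179; Cmin,ss = (464/249)·f/(1−f) ≈ 3.013 μg/mL.
Difference ≈ 0.574 − 3.013 ≈ -2.439 μg/mL.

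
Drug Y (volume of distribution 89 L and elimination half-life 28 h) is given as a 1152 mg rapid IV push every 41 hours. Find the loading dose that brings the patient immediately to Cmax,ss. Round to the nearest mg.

1807 mg

f = (1/2)^(41/28) ≈ 0.362415; accumulation ratio R = 1/(1−f) ≈ 1.56842.
Loading dose to hit Cmax,ss on first dose: D_load = D_maint·R ≈ 1152 × 1.56842 ≈ 1806.82 mg.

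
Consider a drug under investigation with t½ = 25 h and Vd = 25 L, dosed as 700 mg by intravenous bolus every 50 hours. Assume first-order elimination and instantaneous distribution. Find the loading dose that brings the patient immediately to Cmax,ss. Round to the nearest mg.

f = (1/2)^(50/25) ≈ 0.250000; accumulation ratio R = 1/(1−f) ≈ 1.33333.
Loading dose to hit Cmax,ss on first dose: D_load = D_maint·R ≈ 700 × 1.33333 ≈ 933.33 mg.

933 mg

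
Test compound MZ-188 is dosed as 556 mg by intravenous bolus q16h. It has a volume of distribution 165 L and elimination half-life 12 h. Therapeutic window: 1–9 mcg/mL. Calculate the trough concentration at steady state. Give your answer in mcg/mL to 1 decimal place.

2.2 mcg/mL

τ/t½ = 16/12 ≈ 1.3333, so fraction remaining f = (1/2)^(16/12) ≈ 0.3969.
Accumulation ratio R = 1/(1 − f) ≈ 1/0.6031 ≈ 1.6581.
Single-dose peak C₀ = D/Vd = 556/165 ≈ 3.370 mcg/mL.
Steady-state peak Cmax,ss = C₀·R ≈ 3.370 × 1.6581 ≈ 5.588 mcg/mL.
Steady-state trough Cmin,ss = Cmax,ss·f ≈ 5.588 × 0.3969 ≈ 2.218 mcg/mL.
Trough 2.2 mcg/mL vs MEC 1 mcg/mL: adequate.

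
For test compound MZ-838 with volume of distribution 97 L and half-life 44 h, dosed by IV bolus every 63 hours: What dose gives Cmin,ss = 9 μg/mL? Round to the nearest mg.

τ/t½ = 63/44 ≈ 1.4318, so f = (1/2)^(63/44) ≈ 0.370663.
Cmin,ss = (D/Vd)·f/(1−f), so D = Cmin,ss·Vd·(1−f)/f.
D = 9 × 97 × (1−f)/f ≈ 9 × 97 × 1.69787 ≈ 1482.24 mg.

1482 mg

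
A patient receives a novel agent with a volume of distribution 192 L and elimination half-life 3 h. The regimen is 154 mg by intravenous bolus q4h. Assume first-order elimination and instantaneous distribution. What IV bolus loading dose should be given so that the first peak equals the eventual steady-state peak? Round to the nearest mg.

255 mg

f = (1/2)^(4/3) ≈ 0.396850; accumulation ratio R = 1/(1−f) ≈ 1.65796.
Loading dose to hit Cmax,ss on first dose: D_load = D_maint·R ≈ 154 × 1.65796 ≈ 255.33 mg.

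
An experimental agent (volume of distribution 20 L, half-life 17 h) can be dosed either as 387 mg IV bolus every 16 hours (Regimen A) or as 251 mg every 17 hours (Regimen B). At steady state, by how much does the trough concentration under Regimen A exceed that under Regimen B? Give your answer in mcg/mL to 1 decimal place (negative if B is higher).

Regimen A: f = (1/2)^(16/17) ≈ 0.5208; Cmin,ss = (387/20)·f/(1−f) ≈ 21.030 mcg/mL.
Regimen B: f = (1/2)^(17/17) ≈ 0.5000; Cmin,ss = (251/20)·f/(1−f) ≈ 12.550 mcg/mL.
Difference ≈ 21.030 − 12.550 ≈ 8.480 mcg/mL.

8.5 mcg/mL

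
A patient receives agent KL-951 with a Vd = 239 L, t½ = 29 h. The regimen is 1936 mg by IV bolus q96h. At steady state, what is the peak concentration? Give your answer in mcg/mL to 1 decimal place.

9.0 mcg/mL

τ/t½ = 96/29 ≈ 3.3103, so fraction remaining f = (1/2)^(96/29) ≈ 0.1008.
Accumulation ratio R = 1/(1 − f) ≈ 1/0.8992 ≈ 1.1121.
Each bolus raises the concentration by D/Vd = 1936/239 ≈ 8.100 mcg/mL.
Cmax,ss = C₀/(1 − f) ≈ 8.100/0.8992 ≈ 9.008 mcg/mL.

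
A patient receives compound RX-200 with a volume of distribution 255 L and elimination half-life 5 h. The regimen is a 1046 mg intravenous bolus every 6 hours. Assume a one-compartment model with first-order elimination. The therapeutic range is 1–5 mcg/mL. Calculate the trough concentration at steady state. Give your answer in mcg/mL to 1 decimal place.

3.2 mcg/mL

Over one 6-h interval, 6/5 ≈ 1.2 half-lives elapse, leaving f ≈ 0.4353 of each dose.
At steady state, accumulation factor R = 1/(1 − e^(−kτ)) ≈ 1.7709.
Each bolus raises the concentration by D/Vd = 1046/255 ≈ 4.102 mcg/mL.
Cmax,ss = C₀/(1 − f) ≈ 4.102/0.5647 ≈ 7.264 mcg/mL.
Steady-state trough Cmin,ss = Cmax,ss·f ≈ 7.264 × 0.4353 ≈ 3.162 mcg/mL.
Trough 3.2 mcg/mL vs MEC 1 mcg/mL: adequate.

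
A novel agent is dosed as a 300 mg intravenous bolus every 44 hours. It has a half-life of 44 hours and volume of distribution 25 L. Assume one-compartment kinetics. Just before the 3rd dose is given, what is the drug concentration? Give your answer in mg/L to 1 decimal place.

9.0 mg/L

f = (1/2)^(τ/t½) = (1/2)^(44/44) ≈ 0.5000.
C₀ = D/Vd = 300/25 ≈ 12.000 mg/L.
Before the 3rd dose, 2 doses have been given. Superposition: Cmin = C₀·(f + f²).
≈ 12.000 × (0.5000 + 0.2500) ≈ 12.000 × 0.7500 ≈ 9.000 mg/L.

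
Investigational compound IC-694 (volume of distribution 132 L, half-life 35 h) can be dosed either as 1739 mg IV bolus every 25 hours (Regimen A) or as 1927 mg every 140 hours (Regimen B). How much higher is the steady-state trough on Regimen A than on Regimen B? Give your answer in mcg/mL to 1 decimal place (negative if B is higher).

Regimen A: f = (1/2)^(25/35) ≈ 0.6095; Cmin,ss = (1739/132)·f/(1−f) ≈ 20.563 mcg/mL.
Regimen B: f = (1/2)^(140/35) ≈ 0.0625; Cmin,ss = (1927/132)·f/(1−f) ≈ 0.973 mcg/mL.
Difference ≈ 20.563 − 0.973 ≈ 19.590 mcg/mL.

19.6 mcg/mL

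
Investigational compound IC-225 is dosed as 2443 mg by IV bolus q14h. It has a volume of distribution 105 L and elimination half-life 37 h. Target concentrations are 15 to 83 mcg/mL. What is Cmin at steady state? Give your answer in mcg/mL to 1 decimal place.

77.6 mcg/mL

k = ln2/t½ = ln2/37 ≈ 0.018734 h⁻¹; fraction remaining f = e^(−kτ) = e^(−0.018734×14) ≈ 0.7693.
Accumulation ratio R = 1/(1 − f) ≈ 1/0.2307 ≈ 4.3346.
Single-dose peak C₀ = D/Vd = 2443/105 ≈ 23.267 mcg/mL.
Steady-state peak Cmax,ss = C₀·R ≈ 23.267 × 4.3346 ≈ 100.853 mcg/mL.
One interval later, Cmin,ss = Cmax,ss·e^(−kτ) ≈ 100.853 × 0.7693 ≈ 77.586 mcg/mL.
Trough 77.6 mcg/mL vs MEC 15 mcg/mL: adequate.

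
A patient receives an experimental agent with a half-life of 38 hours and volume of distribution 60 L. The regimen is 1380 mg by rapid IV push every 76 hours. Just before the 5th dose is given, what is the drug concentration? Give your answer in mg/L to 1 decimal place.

f = (1/2)^(τ/t½) = (1/2)^(76/38) ≈ 0.2500.
C₀ = D/Vd = 1380/60 ≈ 23.000 mg/L.
Before the 5th dose, 4 doses have been given. Superposition: Cmin = C₀·(f + f² + … + f^4).
≈ 23.000 × (0.2500 + 0.0625 + 0.0156 + 0.0039) ≈ 23.000 × 0.3320 ≈ 7.636 mg/L.

7.6 mg/L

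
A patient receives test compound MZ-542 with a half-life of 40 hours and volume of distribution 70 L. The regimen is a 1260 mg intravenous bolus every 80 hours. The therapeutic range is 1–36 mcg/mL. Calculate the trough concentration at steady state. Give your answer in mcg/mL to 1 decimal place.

6.0 mcg/mL

The dosing interval is 2 half-lives, so f = 2^(−2) = 0.25.
At steady state, R = 1/(1 − 0.25) = 4/3.
Single-dose peak C₀ = D/Vd = 1260/70 = 18 mcg/mL.
Steady-state peak Cmax,ss = C₀·R = 18 × 4/3 ≈ 24.000 mcg/mL.
Steady-state trough Cmin,ss = Cmax,ss·f ≈ 24.000 × 0.25 ≈ 6.000 mcg/mL.
Trough 6.0 mcg/mL vs MEC 1 mcg/mL: adequate.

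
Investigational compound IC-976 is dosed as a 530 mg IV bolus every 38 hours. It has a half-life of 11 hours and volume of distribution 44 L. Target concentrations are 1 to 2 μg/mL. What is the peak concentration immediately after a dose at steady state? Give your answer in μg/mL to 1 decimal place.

Over one 38-h interval, 38/11 ≈ 3.4545 half-lives elapse, leaving f ≈ 0.0912 of each dose.
Accumulation ratio R = 1/(1 − f) ≈ 1/0.9088 ≈ 1.1004.
Each bolus raises the concentration by D/Vd = 530/44 ≈ 12.045 μg/mL.
Steady-state peak Cmax,ss = C₀·R ≈ 12.045 × 1.1004 ≈ 13.254 μg/mL.
Peak 13.3 μg/mL vs MTC 2 μg/mL: exceeds toxic threshold.

13.3 μg/mL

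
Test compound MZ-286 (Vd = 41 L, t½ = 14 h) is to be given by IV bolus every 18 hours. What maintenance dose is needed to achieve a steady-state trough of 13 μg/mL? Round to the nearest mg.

766 mg

τ/t½ = 18/14 ≈ 1.2857, so f = (1/2)^(18/14) ≈ 0.410168.
Cmin,ss = (D/Vd)·f/(1−f), so D = Cmin,ss·Vd·(1−f)/f.
D = 13 × 41 × (1−f)/f ≈ 13 × 41 × 1.43803 ≈ 766.47 mg.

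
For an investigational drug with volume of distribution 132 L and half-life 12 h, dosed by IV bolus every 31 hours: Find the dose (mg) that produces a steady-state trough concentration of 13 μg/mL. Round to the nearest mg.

8568 mg

τ/t½ = 31/12 ≈ 2.5833, so f = (1/2)^(31/12) ≈ 0.166855.
Cmin,ss = (D/Vd)·f/(1−f), so D = Cmin,ss·Vd·(1−f)/f.
D = 13 × 132 × (1−f)/f ≈ 13 × 132 × 4.99323 ≈ 8568.38 mg.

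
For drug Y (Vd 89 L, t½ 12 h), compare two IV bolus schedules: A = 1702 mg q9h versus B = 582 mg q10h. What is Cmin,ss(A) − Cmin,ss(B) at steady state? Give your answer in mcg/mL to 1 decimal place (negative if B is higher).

Regimen A: f = (1/2)^(9/12) ≈ 0.5946; Cmin,ss = (1702/89)·f/(1−f) ≈ 28.049 mcg/mL.
Regimen B: f = (1/2)^(10/12) ≈ 0.5612; Cmin,ss = (582/89)·f/(1−f) ≈ 8.363 mcg/mL.
Difference ≈ 28.049 − 8.363 ≈ 19.686 mcg/mL.

19.7 mcg/mL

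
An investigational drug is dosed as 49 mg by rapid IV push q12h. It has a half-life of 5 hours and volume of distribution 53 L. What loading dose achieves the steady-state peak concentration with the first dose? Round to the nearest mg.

60 mg

f = (1/2)^(12/5) ≈ 0.189465; accumulation ratio R = 1/(1−f) ≈ 1.23375.
Loading dose to hit Cmax,ss on first dose: D_load = D_maint·R ≈ 49 × 1.23375 ≈ 60.45 mg.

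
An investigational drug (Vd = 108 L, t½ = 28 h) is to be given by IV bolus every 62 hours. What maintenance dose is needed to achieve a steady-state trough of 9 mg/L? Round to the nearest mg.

3539 mg

τ/t½ = 62/28 ≈ 2.2143, so f = (1/2)^(62/28) ≈ 0.215493.
Cmin,ss = (D/Vd)·f/(1−f), so D = Cmin,ss·Vd·(1−f)/f.
D = 9 × 108 × (1−f)/f ≈ 9 × 108 × 3.64052 ≈ 3538.59 mg.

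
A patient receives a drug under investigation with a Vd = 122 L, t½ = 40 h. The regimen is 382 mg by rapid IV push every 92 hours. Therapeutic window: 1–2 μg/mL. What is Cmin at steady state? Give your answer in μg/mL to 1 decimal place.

0.8 μg/mL

Over one 92-h interval, 92/40 ≈ 2.3 half-lives elapse, leaving f ≈ 0.2031 of each dose.
At steady state, accumulation factor R = 1/(1 − e^(−kτ)) ≈ 1.2549.
Each bolus raises the concentration by D/Vd = 382/122 ≈ 3.131 μg/mL.
Steady-state peak Cmax,ss = C₀·R ≈ 3.131 × 1.2549 ≈ 3.929 μg/mL.
One interval later, Cmin,ss = Cmax,ss·e^(−kτ) ≈ 3.929 × 0.2031 ≈ 0.798 μg/mL.
Trough 0.8 μg/mL vs MEC 1 μg/mL: subtherapeutic.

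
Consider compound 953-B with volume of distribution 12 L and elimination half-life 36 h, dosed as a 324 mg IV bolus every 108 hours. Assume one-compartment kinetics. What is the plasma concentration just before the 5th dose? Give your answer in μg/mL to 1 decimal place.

3.9 μg/mL

f = (1/2)^(τ/t½) = (1/2)^(108/36) ≈ 0.1250.
C₀ = D/Vd = 324/12 ≈ 27.000 μg/mL.
Before the 5th dose, 4 doses have been given. Superposition: Cmin = C₀·(f + f² + … + f^4).
≈ 27.000 × (0.1250 + 0.0156 + 0.0020 + 0.0002) ≈ 27.000 × 0.1428 ≈ 3.856 μg/mL.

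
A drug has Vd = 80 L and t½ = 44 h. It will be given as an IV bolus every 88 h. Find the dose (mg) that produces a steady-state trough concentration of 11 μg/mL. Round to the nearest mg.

τ/t½ = 88/44 ≈ 2, so f = (1/2)^(88/44) ≈ 0.250000.
Cmin,ss = (D/Vd)·f/(1−f), so D = Cmin,ss·Vd·(1−f)/f.
D = 11 × 80 × (1−f)/f ≈ 11 × 80 × 3.00000 ≈ 2640.00 mg.

2640 mg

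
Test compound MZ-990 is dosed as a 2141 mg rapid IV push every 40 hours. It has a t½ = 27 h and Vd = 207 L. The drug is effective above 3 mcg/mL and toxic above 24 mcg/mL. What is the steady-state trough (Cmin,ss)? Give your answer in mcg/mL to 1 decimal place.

5.8 mcg/mL

τ/t½ = 40/27 ≈ 1.4815, so fraction remaining f = (1/2)^(40/27) ≈ 0.3581.
Each bolus raises the concentration by D/Vd = 2141/207 ≈ 10.343 mcg/mL.
Steady-state trough Cmin,ss = C₀·f/(1−f) ≈ 10.343 × 0.3581/0.6419 ≈ 5.770 mcg/mL.
Trough 5.8 mcg/mL vs MEC 3 mcg/mL: adequate.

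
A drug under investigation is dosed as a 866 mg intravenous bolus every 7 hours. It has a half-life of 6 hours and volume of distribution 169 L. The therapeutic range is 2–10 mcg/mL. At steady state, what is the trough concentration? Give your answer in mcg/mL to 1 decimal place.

τ/t½ = 7/6 ≈ 1.1667, so fraction remaining f = (1/2)^(7/6) ≈ 0.4454.
Accumulation ratio R = 1/(1 − f) ≈ 1/0.5546 ≈ 1.8031.
Single-dose peak C₀ = D/Vd = 866/169 ≈ 5.124 mcg/mL.
Steady-state peak Cmax,ss = C₀·R ≈ 5.124 × 1.8031 ≈ 9.239 mcg/mL.
One interval later, Cmin,ss = Cmax,ss·e^(−kτ) ≈ 9.239 × 0.4454 ≈ 4.115 mcg/mL.
Trough 4.1 mcg/mL vs MEC 2 mcg/mL: adequate.

4.1 mcg/mL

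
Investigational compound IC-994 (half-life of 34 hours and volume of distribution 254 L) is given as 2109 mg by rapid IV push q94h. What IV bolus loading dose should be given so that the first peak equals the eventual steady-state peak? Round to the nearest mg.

f = (1/2)^(94/34) ≈ 0.147143; accumulation ratio R = 1/(1−f) ≈ 1.17253.
Loading dose to hit Cmax,ss on first dose: D_load = D_maint·R ≈ 2109 × 1.17253 ≈ 2472.87 mg.

2473 mg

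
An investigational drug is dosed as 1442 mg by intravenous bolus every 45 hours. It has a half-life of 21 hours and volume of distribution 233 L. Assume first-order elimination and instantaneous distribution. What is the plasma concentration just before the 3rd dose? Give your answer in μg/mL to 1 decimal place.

f = (1/2)^(τ/t½) = (1/2)^(45/21) ≈ 0.2264.
C₀ = D/Vd = 1442/233 ≈ 6.189 μg/mL.
Before the 3rd dose, 2 doses have been given. Superposition: Cmin = C₀·(f + f²).
≈ 6.189 × (0.2264 + 0.0513) ≈ 6.189 × 0.2777 ≈ 1.719 μg/mL.

1.7 μg/mL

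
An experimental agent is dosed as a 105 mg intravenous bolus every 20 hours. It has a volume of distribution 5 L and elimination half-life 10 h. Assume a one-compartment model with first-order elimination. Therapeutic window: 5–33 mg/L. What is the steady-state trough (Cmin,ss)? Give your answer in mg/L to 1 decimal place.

7.0 mg/L

τ = 20 h = 2 half-lives, so f = (1/2)^2 = 0.25.
At steady state, R = 1/(1 − 0.25) = 4/3.
Single-dose peak C₀ = D/Vd = 105/5 = 21 mg/L.
Steady-state peak Cmax,ss = C₀·R = 21 × 4/3 ≈ 28.000 mg/L.
Steady-state trough Cmin,ss = Cmax,ss·f ≈ 28.000 × 0.25 ≈ 7.000 mg/L.
Trough 7.0 mg/L vs MEC 5 mg/L: adequate.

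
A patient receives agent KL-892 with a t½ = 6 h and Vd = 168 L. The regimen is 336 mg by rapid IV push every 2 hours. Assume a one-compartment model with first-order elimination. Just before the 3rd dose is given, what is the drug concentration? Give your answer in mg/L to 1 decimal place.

2.8 mg/L

f = (1/2)^(τ/t½) = (1/2)^(2/6) ≈ 0.7937.
C₀ = D/Vd = 336/168 ≈ 2.000 mg/L.
Before the 3rd dose, 2 doses have been given. Superposition: Cmin = C₀·(f + f²).
≈ 2.000 × (0.7937 + 0.6300) ≈ 2.000 × 1.4237 ≈ 2.847 mg/L.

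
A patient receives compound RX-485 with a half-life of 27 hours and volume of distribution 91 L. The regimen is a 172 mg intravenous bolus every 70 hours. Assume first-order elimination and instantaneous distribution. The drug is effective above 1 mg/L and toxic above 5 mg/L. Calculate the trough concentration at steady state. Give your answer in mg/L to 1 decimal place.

0.4 mg/L

τ/t½ = 70/27 ≈ 2.5926, so fraction remaining f = (1/2)^(70/27) ≈ 0.1658.
Single-dose peak C₀ = D/Vd = 172/91 ≈ 1.890 mg/L.
Steady-state trough Cmin,ss = C₀·f/(1−f) ≈ 1.890 × 0.1658/0.8342 ≈ 0.376 mg/L.
Trough 0.4 mg/L vs MEC 1 mg/L: subtherapeutic.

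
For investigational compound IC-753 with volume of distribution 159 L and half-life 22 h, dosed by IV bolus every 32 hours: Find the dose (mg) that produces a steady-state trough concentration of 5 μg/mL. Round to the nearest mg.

1384 mg

τ/t½ = 32/22 ≈ 1.4545, so f = (1/2)^(32/22) ≈ 0.364870.
Cmin,ss = (D/Vd)·f/(1−f), so D = Cmin,ss·Vd·(1−f)/f.
D = 5 × 159 × (1−f)/f ≈ 5 × 159 × 1.74070 ≈ 1383.86 mg.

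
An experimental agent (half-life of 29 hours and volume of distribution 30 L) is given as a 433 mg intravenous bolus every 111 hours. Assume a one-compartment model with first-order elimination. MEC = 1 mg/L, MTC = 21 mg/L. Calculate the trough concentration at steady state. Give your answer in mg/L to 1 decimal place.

τ/t½ = 111/29 ≈ 3.8276, so fraction remaining f = (1/2)^(111/29) ≈ 0.0704.
Accumulation ratio R = 1/(1 − f) ≈ 1/0.9296 ≈ 1.0757.
Single-dose peak C₀ = D/Vd = 433/30 ≈ 14.433 mg/L.
Steady-state peak Cmax,ss = C₀·R ≈ 14.433 × 1.0757 ≈ 15.526 mg/L.
One interval later, Cmin,ss = Cmax,ss·e^(−kτ) ≈ 15.526 × 0.0704 ≈ 1.093 mg/L.
Trough 1.1 mg/L vs MEC 1 mg/L: adequate.

1.1 mg/L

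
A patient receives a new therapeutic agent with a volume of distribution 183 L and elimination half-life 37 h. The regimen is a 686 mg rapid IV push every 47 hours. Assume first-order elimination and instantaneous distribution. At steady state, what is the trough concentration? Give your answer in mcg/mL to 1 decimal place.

2.7 mcg/mL

τ/t½ = 47/37 ≈ 1.2703, so fraction remaining f = (1/2)^(47/37) ≈ 0.4146.
Accumulation ratio R = 1/(1 − f) ≈ 1/0.5854 ≈ 1.7082.
Single-dose peak C₀ = D/Vd = 686/183 ≈ 3.749 mcg/mL.
Steady-state peak Cmax,ss = C₀·R ≈ 3.749 × 1.7082 ≈ 6.404 mcg/mL.
Steady-state trough Cmin,ss = Cmax,ss·f ≈ 6.404 × 0.4146 ≈ 2.655 mcg/mL.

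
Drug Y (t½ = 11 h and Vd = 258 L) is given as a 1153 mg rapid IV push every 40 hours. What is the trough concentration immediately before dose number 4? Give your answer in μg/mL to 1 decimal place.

f = (1/2)^(τ/t½) = (1/2)^(40/11) ≈ 0.0804.
C₀ = D/Vd = 1153/258 ≈ 4.469 μg/mL.
Before the 4th dose, 3 doses have been given. Superposition: Cmin = C₀·(f + f² + … + f^3).
≈ 4.469 × (0.0804 + 0.0065 + 0.0005) ≈ 4.469 × 0.0874 ≈ 0.391 μg/mL.

0.4 μg/mL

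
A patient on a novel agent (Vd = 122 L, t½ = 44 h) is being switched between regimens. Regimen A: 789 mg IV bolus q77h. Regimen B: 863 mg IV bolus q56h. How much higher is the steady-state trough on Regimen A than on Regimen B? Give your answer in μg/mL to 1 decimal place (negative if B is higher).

-2.3 μg/mL

Regimen A: f = (1/2)^(77/44) ≈ 0.2973; Cmin,ss = (789/122)·f/(1−f) ≈ 2.736 μg/mL.
Regimen B: f = (1/2)^(56/44) ≈ 0.4139; Cmin,ss = (863/122)·f/(1−f) ≈ 4.995 μg/mL.
Difference ≈ 2.736 − 4.995 ≈ -2.259 μg/mL.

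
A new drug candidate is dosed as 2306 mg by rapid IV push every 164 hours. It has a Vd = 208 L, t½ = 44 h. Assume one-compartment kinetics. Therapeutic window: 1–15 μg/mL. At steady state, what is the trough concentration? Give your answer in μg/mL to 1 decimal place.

0.9 μg/mL

Over one 164-h interval, 164/44 ≈ 3.7273 half-lives elapse, leaving f ≈ 0.0755 of each dose.
Single-dose peak C₀ = D/Vd = 2306/208 ≈ 11.087 μg/mL.
Steady-state trough Cmin,ss = C₀·f/(1−f) ≈ 11.087 × 0.0755/0.9245 ≈ 0.905 μg/mL.
Trough 0.9 μg/mL vs MEC 1 μg/mL: subtherapeutic.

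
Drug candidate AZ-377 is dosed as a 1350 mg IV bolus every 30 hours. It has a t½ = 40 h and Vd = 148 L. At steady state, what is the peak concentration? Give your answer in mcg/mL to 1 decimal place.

22.5 mcg/mL

τ/t½ = 30/40 ≈ 0.75, so fraction remaining f = (1/2)^(30/40) ≈ 0.5946.
At steady state, accumulation factor R = 1/(1 − e^(−kτ)) ≈ 2.4667.
Single-dose peak C₀ = D/Vd = 1350/148 ≈ 9.122 mcg/mL.
Steady-state peak Cmax,ss = C₀·R ≈ 9.122 × 2.4667 ≈ 22.501 mcg/mL.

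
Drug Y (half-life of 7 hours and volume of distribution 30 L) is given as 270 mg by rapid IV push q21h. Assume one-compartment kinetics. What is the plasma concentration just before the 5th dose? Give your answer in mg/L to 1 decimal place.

1.3 mg/L

f = (1/2)^(τ/t½) = (1/2)^(21/7) ≈ 0.1250.
C₀ = D/Vd = 270/30 ≈ 9.000 mg/L.
Before the 5th dose, 4 doses have been given. Superposition: Cmin = C₀·(f + f² + … + f^4).
≈ 9.000 × (0.1250 + 0.0156 + 0.0020 + 0.0002) ≈ 9.000 × 0.1428 ≈ 1.285 mg/L.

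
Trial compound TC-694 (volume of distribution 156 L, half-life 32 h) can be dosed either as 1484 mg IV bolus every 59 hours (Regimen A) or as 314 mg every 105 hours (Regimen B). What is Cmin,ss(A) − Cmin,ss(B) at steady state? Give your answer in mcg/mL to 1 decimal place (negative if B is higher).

Regimen A: f = (1/2)^(59/32) ≈ 0.2786; Cmin,ss = (1484/156)·f/(1−f) ≈ 3.674 mcg/mL.
Regimen B: f = (1/2)^(105/32) ≈ 0.1029; Cmin,ss = (314/156)·f/(1−f) ≈ 0.231 mcg/mL.
Difference ≈ 3.674 − 0.231 ≈ 3.443 mcg/mL.

3.4 mcg/mL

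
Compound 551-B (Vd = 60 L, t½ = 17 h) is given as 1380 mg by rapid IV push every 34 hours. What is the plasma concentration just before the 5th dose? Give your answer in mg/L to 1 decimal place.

f = (1/2)^(τ/t½) = (1/2)^(34/17) ≈ 0.2500.
C₀ = D/Vd = 1380/60 ≈ 23.000 mg/L.
Before the 5th dose, 4 doses have been given. Superposition: Cmin = C₀·(f + f² + … + f^4).
≈ 23.000 × (0.2500 + 0.0625 + 0.0156 + 0.0039) ≈ 23.000 × 0.3320 ≈ 7.636 mg/L.

7.6 mg/L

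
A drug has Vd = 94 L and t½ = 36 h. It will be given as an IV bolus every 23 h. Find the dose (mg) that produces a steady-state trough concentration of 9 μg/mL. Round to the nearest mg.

τ/t½ = 23/36 ≈ 0.63889, so f = (1/2)^(23/36) ≈ 0.642207.
Cmin,ss = (D/Vd)·f/(1−f), so D = Cmin,ss·Vd·(1−f)/f.
D = 9 × 94 × (1−f)/f ≈ 9 × 94 × 0.55713 ≈ 471.33 mg.

471 mg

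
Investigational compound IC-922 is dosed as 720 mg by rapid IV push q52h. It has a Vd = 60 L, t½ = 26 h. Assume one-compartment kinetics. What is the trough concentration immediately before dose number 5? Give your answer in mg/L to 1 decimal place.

f = (1/2)^(τ/t½) = (1/2)^(52/26) ≈ 0.2500.
C₀ = D/Vd = 720/60 ≈ 12.000 mg/L.
Before the 5th dose, 4 doses have been given. Superposition: Cmin = C₀·(f + f² + … + f^4).
≈ 12.000 × (0.2500 + 0.0625 + 0.0156 + 0.0039) ≈ 12.000 × 0.3320 ≈ 3.984 mg/L.

4.0 mg/L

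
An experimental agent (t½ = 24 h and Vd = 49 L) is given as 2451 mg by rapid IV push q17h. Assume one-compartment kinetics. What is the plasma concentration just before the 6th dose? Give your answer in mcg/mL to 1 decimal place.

72.1 mcg/mL

f = (1/2)^(τ/t½) = (1/2)^(17/24) ≈ 0.6120.
C₀ = D/Vd = 2451/49 ≈ 50.020 mcg/mL.
Before the 6th dose, 5 doses have been given. Superposition: Cmin = C₀·(f + f² + … + f^5).
≈ 50.020 × (0.6120 + 0.3745 + 0.2292 + 0.1403 + 0.0859) ≈ 50.020 × 1.4419 ≈ 72.124 mcg/mL.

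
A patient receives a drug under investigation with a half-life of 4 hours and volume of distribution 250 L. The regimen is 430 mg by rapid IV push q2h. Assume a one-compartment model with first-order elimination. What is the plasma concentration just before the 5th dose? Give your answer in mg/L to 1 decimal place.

3.1 mg/L

f = (1/2)^(τ/t½) = (1/2)^(2/4) ≈ 0.7071.
C₀ = D/Vd = 430/250 ≈ 1.720 mg/L.
Before the 5th dose, 4 doses have been given. Superposition: Cmin = C₀·(f + f² + … + f^4).
≈ 1.720 × (0.7071 + 0.5000 + 0.3535 + 0.2500) ≈ 1.720 × 1.8106 ≈ 3.114 mg/L.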